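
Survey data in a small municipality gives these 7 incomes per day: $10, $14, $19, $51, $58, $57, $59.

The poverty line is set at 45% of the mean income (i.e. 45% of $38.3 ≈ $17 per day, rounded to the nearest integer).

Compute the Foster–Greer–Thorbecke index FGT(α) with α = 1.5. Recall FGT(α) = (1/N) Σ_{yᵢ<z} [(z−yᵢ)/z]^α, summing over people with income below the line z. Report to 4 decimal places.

0.0483

Poor units: $10, $14 (q = 2 of N = 7).
Gap ratios (z−y)/z: (17−10)/17 = 0.4118; (17−14)/17 = 0.1765.
Raised to α = 1.5: 0.26422; 0.07413.
Sum = 0.338357; FGT(1.5) = 0.338357 / 7 = 0.0483.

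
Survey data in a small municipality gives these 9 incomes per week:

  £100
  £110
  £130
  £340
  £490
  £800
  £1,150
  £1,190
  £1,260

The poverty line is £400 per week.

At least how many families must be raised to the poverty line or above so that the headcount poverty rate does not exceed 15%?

3

4 of the 9 families are poor, so H = 4/9 = 0.444.
A headcount ratio of at most 15% allows at most ⌊0.15 × 9⌋ = 1 poor families.
So at least 4 − 1 = 3 must be lifted.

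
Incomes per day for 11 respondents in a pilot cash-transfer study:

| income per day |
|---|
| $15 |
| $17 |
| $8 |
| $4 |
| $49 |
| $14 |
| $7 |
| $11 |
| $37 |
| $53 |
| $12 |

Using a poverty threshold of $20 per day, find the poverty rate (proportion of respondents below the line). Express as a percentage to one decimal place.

72.7%

8 of the 11 respondents have income below $20.
H = 8/11 = 72.7%.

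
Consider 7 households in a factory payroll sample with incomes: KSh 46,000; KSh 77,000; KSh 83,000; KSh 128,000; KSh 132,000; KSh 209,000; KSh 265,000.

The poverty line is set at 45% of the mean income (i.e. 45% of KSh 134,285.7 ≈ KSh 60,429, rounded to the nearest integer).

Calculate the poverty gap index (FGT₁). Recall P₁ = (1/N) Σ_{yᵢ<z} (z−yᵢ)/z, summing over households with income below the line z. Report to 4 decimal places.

Below z: KSh 46,000 (q = 1 of N = 7).
Shortfall ratios: (60429−46000)/60429 = 0.2388.
Σ = 0.238776. Dividing by the full population N = 7 gives P₁ = 0.0341.

0.0341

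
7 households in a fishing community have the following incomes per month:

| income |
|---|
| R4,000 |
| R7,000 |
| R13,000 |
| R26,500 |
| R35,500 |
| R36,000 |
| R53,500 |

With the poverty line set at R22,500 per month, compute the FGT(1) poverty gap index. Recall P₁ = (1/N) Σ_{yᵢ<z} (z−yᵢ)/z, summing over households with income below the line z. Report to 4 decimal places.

Below z: R4,000, R7,000, R13,000 (q = 3 of N = 7).
Shortfall ratios: (22500−4000)/22500 = 0.8222; (22500−7000)/22500 = 0.6889; (22500−13000)/22500 = 0.4222.
Σ = 1.933333. Dividing by the full population N = 7 gives P₁ = 0.2762.

0.2762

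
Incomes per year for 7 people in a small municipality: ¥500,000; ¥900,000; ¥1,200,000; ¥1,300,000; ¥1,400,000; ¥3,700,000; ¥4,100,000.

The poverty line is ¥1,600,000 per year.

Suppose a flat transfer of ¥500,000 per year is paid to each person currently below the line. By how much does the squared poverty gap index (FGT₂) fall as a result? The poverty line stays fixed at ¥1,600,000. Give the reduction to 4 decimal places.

0.0887

Before: below the line — ¥500,000, ¥900,000, ¥1,200,000, ¥1,300,000, ¥1,400,000; squared poverty gap index (FGT₂) = 0.111049.
After the ¥500,000 transfer: below the line — ¥1,000,000, ¥1,400,000; squared poverty gap index (FGT₂) = 0.022321.
Reduction = 0.111049 − 0.022321 = 0.0887.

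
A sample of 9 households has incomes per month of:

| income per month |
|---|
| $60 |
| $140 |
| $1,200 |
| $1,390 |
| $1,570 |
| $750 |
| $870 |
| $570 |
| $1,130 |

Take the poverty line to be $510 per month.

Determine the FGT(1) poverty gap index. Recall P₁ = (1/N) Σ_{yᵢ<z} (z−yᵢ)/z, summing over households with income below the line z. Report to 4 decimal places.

0.1786

Incomes under z: $60, $140 (q = 2 of N = 9).
Normalized shortfalls: (510−60)/510 = 0.8824; (510−140)/510 = 0.7255.
Sum of shortfalls = 1.607843; P₁ averages over all N: 1.607843 / 9 = 0.1786.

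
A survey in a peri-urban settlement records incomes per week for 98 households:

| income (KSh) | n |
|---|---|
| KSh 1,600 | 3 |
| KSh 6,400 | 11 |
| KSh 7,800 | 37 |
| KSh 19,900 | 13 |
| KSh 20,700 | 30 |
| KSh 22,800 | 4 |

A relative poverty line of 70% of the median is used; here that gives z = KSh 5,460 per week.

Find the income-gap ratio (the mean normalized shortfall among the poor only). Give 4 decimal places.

Below z: 3×KSh 1,600 (q = 3 of N = 98).
Shortfall ratios (z−y)/z: 0.7070 (×3); sum = 2.120879.
I averages over the q = 3 poor units only: 2.120879 / 3 = 0.7070.

0.7070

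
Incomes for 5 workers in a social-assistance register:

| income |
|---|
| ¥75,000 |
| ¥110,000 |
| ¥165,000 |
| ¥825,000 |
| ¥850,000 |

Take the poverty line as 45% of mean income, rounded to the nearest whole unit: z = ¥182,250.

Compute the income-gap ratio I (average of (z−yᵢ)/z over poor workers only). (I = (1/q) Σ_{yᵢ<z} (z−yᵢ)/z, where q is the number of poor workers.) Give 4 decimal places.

0.3599

Poor units: ¥75,000, ¥110,000, ¥165,000 (q = 3 of N = 5).
Shortfall ratios (z−y)/z: 0.5885, 0.3964, 0.0947; sum = 1.079561.
The income-gap ratio divides by q (the poor only): 1.079561 / 3 = 0.3599.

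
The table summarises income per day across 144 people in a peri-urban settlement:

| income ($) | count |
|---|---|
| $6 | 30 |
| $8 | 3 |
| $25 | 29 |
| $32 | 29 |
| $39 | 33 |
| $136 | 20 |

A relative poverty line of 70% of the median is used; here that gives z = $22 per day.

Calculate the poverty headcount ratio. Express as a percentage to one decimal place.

33 of the 144 people have income below $22.
H = 33/144 = 22.9%.

22.9%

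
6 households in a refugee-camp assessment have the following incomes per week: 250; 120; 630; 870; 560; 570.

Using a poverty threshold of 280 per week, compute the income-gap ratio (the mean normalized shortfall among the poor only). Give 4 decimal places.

Below the line: 120, 250 (q = 2 of N = 6).
Shortfall ratios (z−y)/z: 0.5714, 0.1071; sum = 0.678571.
The income-gap ratio divides by q (the poor only): 0.678571 / 2 = 0.3393.

0.3393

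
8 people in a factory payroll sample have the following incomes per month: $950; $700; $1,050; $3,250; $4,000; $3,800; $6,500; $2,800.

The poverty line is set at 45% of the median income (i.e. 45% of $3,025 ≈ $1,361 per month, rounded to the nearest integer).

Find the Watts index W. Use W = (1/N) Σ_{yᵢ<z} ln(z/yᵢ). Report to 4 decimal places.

Incomes under z: $700, $950, $1,050 (q = 3 of N = 8).
ln(z/y) terms: ln(1361/700) = 0.6649; ln(1361/950) = 0.3595; ln(1361/1050) = 0.2594.
W = 1.283837 / 8 = 0.1605.

0.1605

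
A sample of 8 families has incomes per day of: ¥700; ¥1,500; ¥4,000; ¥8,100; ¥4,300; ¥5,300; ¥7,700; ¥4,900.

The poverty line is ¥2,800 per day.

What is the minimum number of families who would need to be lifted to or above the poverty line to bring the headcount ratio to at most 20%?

1

2 of the 8 families are poor, so H = 2/8 = 0.250.
A headcount ratio of at most 20% allows at most ⌊0.20 × 8⌋ = 1 poor families.
So at least 2 − 1 = 1 must be lifted.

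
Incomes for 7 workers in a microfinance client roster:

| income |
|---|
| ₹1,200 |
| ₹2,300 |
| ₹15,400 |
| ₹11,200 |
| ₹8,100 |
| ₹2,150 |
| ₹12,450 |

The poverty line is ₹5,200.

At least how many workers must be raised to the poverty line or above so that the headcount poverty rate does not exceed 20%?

2

3 of the 7 workers are poor, so H = 3/7 = 0.429.
A headcount ratio of at most 20% allows at most ⌊0.20 × 7⌋ = 1 poor workers.
So at least 3 − 1 = 2 must be lifted.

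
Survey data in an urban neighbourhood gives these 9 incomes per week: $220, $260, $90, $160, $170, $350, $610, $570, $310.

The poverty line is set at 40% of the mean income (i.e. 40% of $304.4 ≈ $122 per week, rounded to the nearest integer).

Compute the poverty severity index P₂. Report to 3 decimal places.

0.008

Below z: $90 (q = 1 of N = 9).
Normalized shortfalls: (122−90)/122 = 0.2623.
Squared: 0.0688.
Sum = 0.068799; P₂ = 0.068799 / 9 = 0.008.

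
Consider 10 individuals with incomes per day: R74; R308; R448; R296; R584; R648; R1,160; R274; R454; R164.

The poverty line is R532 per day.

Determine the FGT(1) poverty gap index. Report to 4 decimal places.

0.3207

Incomes under z: R74, R164, R274, R296, R308, R448, R454 (q = 7 of N = 10).
Relative gaps: (532−74)/532 = 0.8609; (532−164)/532 = 0.6917; (532−274)/532 = 0.4850; (532−296)/532 = 0.4436; (532−308)/532 = 0.4211; (532−448)/532 = 0.1579; (532−454)/532 = 0.1466.
Sum of shortfalls = 3.206767; P₁ averages over all N: 3.206767 / 10 = 0.3207.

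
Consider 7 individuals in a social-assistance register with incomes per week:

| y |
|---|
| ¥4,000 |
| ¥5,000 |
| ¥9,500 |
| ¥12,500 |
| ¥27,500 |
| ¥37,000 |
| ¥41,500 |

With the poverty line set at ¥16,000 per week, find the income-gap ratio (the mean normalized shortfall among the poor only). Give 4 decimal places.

Below the line: ¥4,000, ¥5,000, ¥9,500, ¥12,500 (q = 4 of N = 7).
Shortfall ratios (z−y)/z: 0.7500, 0.6875, 0.4062, 0.2188; sum = 2.062500.
The income-gap ratio divides by q (the poor only): 2.062500 / 4 = 0.5156.

0.5156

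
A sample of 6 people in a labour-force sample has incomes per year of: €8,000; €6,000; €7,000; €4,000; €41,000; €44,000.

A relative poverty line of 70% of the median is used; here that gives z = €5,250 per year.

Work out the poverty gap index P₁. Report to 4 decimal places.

0.0397

Incomes under z: €4,000 (q = 1 of N = 6).
Gap ratios (z−y)/z: (5250−4000)/5250 = 0.2381.
Σ = 0.238095. Dividing by the full population N = 6 gives P₁ = 0.0397.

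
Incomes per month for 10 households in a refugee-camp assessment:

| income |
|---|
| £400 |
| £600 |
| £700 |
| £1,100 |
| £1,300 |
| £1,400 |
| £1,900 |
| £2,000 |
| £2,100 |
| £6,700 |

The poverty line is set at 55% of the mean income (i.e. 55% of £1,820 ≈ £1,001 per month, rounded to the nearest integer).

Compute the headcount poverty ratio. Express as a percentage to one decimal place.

3 of the 10 households have income below £1,001.
H = 3/10 = 30.0%.

30.0%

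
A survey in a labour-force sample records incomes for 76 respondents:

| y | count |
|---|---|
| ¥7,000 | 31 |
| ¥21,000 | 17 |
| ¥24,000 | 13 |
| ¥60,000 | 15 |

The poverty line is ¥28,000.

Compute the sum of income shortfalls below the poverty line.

Incomes under z: 31×¥7,000, 17×¥21,000, 13×¥24,000 (q = 61 of N = 76).
Individual gaps: 31×(28000−7000) = 651000; 17×(28000−21000) = 119000; 13×(28000−24000) = 52000.
Aggregate gap = ¥822,000.

¥822,000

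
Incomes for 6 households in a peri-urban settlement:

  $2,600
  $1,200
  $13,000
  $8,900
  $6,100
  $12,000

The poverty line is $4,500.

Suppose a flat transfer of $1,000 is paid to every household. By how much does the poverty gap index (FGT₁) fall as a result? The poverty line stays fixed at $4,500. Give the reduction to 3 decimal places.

Before: below the line — $1,200, $2,600; poverty gap index (FGT₁) = 0.19259.
After the $1,000 transfer: below the line — $2,200, $3,600; poverty gap index (FGT₁) = 0.11852.
Reduction = 0.19259 − 0.11852 = 0.074.

0.074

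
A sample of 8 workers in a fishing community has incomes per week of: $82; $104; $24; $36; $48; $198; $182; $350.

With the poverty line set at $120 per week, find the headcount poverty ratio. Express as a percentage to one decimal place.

5 of the 8 workers have income below $120.
H = 5/8 = 62.5%.

62.5%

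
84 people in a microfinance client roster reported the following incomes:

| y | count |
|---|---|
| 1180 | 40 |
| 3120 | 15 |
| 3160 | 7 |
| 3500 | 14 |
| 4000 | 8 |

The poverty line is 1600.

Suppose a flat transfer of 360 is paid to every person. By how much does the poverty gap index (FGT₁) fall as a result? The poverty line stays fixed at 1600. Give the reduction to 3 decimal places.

Before: below the line — 40×1180; poverty gap index (FGT₁) = 0.12500.
After the 360 transfer: below the line — 40×1540; poverty gap index (FGT₁) = 0.01786.
Reduction = 0.12500 − 0.01786 = 0.107.

0.107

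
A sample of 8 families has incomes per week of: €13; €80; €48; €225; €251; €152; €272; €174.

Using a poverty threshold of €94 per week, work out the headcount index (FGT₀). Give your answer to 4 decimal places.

0.3750

3 of the 8 families have income below €94.
H = 3/8 = 0.3750.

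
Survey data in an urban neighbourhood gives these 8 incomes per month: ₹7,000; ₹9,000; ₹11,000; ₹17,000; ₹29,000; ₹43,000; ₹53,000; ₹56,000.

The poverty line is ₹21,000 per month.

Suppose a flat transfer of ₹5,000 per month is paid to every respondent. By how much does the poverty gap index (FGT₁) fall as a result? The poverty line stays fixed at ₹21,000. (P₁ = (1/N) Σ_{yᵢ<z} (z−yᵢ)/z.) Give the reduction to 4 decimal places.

0.1131

Before: below the line — ₹7,000, ₹9,000, ₹11,000, ₹17,000; poverty gap index (FGT₁) = 0.238095.
After the ₹5,000 transfer: below the line — ₹12,000, ₹14,000, ₹16,000; poverty gap index (FGT₁) = 0.125000.
Reduction = 0.238095 − 0.125000 = 0.1131.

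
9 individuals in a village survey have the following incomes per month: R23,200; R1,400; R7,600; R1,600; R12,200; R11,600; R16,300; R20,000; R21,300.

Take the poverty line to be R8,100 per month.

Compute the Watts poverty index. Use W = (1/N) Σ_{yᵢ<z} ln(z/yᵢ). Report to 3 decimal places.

Below z: R1,400, R1,600, R7,600 (q = 3 of N = 9).
Log gaps: ln(8100/1400) = 1.7554; ln(8100/1600) = 1.6219; ln(8100/7600) = 0.0637.
W = 3.440968 / 9 = 0.382.

0.382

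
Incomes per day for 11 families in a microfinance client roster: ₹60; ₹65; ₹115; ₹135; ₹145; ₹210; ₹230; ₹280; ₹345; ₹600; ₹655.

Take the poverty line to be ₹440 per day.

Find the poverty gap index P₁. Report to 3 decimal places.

Incomes under z: ₹60, ₹65, ₹115, ₹135, ₹145, ₹210, ₹230, ₹280, ₹345 (q = 9 of N = 11).
Relative gaps: (440−60)/440 = 0.8636; (440−65)/440 = 0.8523; (440−115)/440 = 0.7386; (440−135)/440 = 0.6932; (440−145)/440 = 0.6705; (440−210)/440 = 0.5227; (440−230)/440 = 0.4773; (440−280)/440 = 0.3636; (440−345)/440 = 0.2159.
Σ = 5.397727. Dividing by the full population N = 11 gives P₁ = 0.491.

0.491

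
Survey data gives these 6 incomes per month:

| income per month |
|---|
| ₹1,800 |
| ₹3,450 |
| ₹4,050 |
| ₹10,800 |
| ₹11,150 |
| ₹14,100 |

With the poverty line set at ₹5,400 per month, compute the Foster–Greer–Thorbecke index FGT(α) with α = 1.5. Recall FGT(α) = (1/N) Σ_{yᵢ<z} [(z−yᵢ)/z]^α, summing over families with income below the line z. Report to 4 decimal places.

Below the line: ₹1,800, ₹3,450, ₹4,050 (q = 3 of N = 6).
Normalized shortfalls: (5400−1800)/5400 = 0.6667; (5400−3450)/5400 = 0.3611; (5400−4050)/5400 = 0.2500.
Raised to α = 1.5: 0.54433; 0.21700; 0.12500.
Sum = 0.886332; FGT(1.5) = 0.886332 / 6 = 0.1477.

0.1477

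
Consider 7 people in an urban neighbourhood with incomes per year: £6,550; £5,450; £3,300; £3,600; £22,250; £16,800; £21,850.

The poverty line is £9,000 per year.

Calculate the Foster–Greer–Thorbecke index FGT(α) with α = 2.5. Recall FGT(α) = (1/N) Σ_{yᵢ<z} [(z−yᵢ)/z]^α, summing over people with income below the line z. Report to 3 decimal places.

0.105

Below the line: £3,300, £3,600, £5,450, £6,550 (q = 4 of N = 7).
Shortfall ratios: (9000−3300)/9000 = 0.6333; (9000−3600)/9000 = 0.6000; (9000−5450)/9000 = 0.3944; (9000−6550)/9000 = 0.2722.
Raised to α = 2.5: 0.31921; 0.27885; 0.09772; 0.03866.
Sum = 0.734448; FGT(2.5) = 0.734448 / 7 = 0.105.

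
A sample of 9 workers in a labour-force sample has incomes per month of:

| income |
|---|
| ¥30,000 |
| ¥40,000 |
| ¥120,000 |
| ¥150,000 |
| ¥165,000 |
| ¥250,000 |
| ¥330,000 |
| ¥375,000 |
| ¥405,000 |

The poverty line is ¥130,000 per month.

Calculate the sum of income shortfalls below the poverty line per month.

¥200,000

Incomes under z: ¥30,000, ¥40,000, ¥120,000 (q = 3 of N = 9).
Individual gaps: 130000−30000 = 100000; 130000−40000 = 90000; 130000−120000 = 10000.
Aggregate gap = ¥200,000.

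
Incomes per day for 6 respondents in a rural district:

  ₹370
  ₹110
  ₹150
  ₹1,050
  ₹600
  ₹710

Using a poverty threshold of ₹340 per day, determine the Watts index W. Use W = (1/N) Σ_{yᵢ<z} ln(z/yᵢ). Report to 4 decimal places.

0.3245

Incomes under z: ₹110, ₹150 (q = 2 of N = 6).
Log shortfalls: ln(340/110) = 1.1285; ln(340/150) = 0.8183.
W = 1.946776 / 6 = 0.3245.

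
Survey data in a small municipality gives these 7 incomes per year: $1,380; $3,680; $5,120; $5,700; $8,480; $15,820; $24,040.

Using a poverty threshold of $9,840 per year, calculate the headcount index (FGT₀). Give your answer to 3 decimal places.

5 of the 7 workers have income below $9,840.
H = 5/7 = 0.714.

0.714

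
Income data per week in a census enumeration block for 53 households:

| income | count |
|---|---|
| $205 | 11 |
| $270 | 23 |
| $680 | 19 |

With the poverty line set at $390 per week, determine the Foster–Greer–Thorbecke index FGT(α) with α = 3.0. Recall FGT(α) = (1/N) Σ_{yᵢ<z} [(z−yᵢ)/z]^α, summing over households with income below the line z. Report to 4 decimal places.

Poor units: 11×$205, 23×$270 (q = 34 of N = 53).
Relative gaps: (390−205)/390 = 0.4744 (×11); (390−270)/390 = 0.3077 (×23).
Raised to α = 3.0: 0.10674 (×11); 0.02913 (×23).
Sum = 1.844129; FGT(3.0) = 1.844129 / 53 = 0.0348.

0.0348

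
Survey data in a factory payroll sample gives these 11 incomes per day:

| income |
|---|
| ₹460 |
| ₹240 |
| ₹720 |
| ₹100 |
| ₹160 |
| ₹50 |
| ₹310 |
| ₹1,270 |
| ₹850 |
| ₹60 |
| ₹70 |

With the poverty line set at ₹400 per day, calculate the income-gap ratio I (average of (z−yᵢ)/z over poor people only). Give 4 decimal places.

0.6464

Below the line: ₹50, ₹60, ₹70, ₹100, ₹160, ₹240, ₹310 (q = 7 of N = 11).
Shortfall ratios (z−y)/z: 0.8750, 0.8500, 0.8250, 0.7500, 0.6000, 0.4000, 0.2250; sum = 4.525000.
I averages over the q = 7 poor units only: 4.525000 / 7 = 0.6464.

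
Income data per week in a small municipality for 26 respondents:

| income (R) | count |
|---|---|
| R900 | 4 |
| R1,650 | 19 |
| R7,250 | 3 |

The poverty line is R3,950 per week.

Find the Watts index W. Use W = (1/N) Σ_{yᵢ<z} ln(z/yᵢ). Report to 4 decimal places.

Below the line: 4×R900, 19×R1,650 (q = 23 of N = 26).
Log shortfalls: ln(3950/900) = 1.4791 (×4); ln(3950/1650) = 0.8729 (×19).
W = 22.502170 / 26 = 0.8655.

0.8655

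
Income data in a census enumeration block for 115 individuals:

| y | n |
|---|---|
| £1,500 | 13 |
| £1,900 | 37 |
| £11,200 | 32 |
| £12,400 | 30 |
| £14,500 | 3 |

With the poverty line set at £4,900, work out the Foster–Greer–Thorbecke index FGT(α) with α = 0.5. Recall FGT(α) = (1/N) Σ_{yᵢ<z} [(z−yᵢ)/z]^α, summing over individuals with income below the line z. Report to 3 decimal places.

0.346

Poor units: 13×£1,500, 37×£1,900 (q = 50 of N = 115).
Shortfall ratios: (4900−1500)/4900 = 0.6939 (×13); (4900−1900)/4900 = 0.6122 (×37).
Raised to α = 0.5: 0.83299 (×13); 0.78246 (×37).
Sum = 39.779960; FGT(0.5) = 39.779960 / 115 = 0.346.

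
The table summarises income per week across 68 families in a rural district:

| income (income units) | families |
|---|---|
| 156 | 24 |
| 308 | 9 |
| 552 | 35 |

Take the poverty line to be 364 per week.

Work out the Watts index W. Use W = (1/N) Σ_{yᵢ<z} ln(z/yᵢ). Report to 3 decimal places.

0.321

Below z: 24×156, 9×308 (q = 33 of N = 68).
Log shortfalls: ln(364/156) = 0.8473 (×24); ln(364/308) = 0.1671 (×9).
W = 21.838635 / 68 = 0.321.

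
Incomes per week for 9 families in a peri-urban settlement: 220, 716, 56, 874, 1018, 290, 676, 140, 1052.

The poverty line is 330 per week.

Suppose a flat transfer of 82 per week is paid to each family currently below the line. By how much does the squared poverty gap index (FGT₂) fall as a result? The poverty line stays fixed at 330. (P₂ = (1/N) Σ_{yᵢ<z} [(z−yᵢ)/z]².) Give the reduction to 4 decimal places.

Before: below the line — 56, 140, 220, 290; squared poverty gap index (FGT₂) = 0.127411.
After the 82 transfer: below the line — 138, 222, 302; squared poverty gap index (FGT₂) = 0.050313.
Reduction = 0.127411 − 0.050313 = 0.0771.

0.0771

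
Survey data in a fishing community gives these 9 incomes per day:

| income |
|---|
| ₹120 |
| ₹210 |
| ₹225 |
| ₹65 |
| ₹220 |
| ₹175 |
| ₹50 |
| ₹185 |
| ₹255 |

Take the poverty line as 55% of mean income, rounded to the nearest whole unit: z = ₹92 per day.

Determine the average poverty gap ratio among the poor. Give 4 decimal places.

0.3750

Poor units: ₹50, ₹65 (q = 2 of N = 9).
Relative gaps: 0.4565, 0.2935; sum = 0.750000.
I averages over the q = 2 poor units only: 0.750000 / 2 = 0.3750.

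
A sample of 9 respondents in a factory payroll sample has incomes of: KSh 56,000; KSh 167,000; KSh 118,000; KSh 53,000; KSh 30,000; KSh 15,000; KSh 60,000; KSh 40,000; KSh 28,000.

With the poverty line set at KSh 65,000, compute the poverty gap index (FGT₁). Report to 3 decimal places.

Below z: KSh 15,000, KSh 28,000, KSh 30,000, KSh 40,000, KSh 53,000, KSh 56,000, KSh 60,000 (q = 7 of N = 9).
Relative gaps: (65000−15000)/65000 = 0.7692; (65000−28000)/65000 = 0.5692; (65000−30000)/65000 = 0.5385; (65000−40000)/65000 = 0.3846; (65000−53000)/65000 = 0.1846; (65000−56000)/65000 = 0.1385; (65000−60000)/65000 = 0.0769.
Σ = 2.661538. Dividing by the full population N = 9 gives P₁ = 0.296.

0.296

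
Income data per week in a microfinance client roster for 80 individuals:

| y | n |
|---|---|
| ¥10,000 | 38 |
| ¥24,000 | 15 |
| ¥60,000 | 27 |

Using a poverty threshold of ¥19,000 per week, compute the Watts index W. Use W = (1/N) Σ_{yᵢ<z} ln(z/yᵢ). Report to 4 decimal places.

Below the line: 38×¥10,000 (q = 38 of N = 80).
Log gaps: ln(19000/10000) = 0.6419 (×38).
W = 24.390448 / 80 = 0.3049.

0.3049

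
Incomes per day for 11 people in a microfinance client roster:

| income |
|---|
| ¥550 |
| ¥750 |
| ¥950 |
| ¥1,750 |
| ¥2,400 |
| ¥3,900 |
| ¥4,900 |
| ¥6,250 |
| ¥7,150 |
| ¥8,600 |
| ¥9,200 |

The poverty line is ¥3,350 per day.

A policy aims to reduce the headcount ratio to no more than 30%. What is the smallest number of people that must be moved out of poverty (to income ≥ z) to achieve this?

2

Currently q = 5 of N = 11 are below the line (H = 0.455).
A headcount ratio of at most 30% allows at most ⌊0.30 × 11⌋ = 3 poor people.
So at least 5 − 3 = 2 must be lifted.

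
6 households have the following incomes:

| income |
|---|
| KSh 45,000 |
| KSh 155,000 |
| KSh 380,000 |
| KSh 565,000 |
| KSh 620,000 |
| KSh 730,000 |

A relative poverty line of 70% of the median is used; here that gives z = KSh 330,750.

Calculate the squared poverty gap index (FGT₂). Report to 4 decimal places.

Poor units: KSh 45,000, KSh 155,000 (q = 2 of N = 6).
Shortfall ratios: (330750−45000)/330750 = 0.8639; (330750−155000)/330750 = 0.5314.
Squared: 0.7464; 0.2824.
Sum = 1.028754; P₂ = 1.028754 / 6 = 0.1715.

0.1715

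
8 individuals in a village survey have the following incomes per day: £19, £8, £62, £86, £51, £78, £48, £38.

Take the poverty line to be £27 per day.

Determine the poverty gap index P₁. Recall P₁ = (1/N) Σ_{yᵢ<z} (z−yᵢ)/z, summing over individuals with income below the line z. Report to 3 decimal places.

Below z: £8, £19 (q = 2 of N = 8).
Normalized shortfalls: (27−8)/27 = 0.7037; (27−19)/27 = 0.2963.
Sum of shortfalls = 1.000000; P₁ averages over all N: 1.000000 / 8 = 0.125.

0.125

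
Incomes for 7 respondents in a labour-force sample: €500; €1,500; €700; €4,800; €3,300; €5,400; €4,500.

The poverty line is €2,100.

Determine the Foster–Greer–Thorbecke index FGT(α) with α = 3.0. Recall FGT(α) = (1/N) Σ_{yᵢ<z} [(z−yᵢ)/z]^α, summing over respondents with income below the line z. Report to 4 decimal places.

Below z: €500, €700, €1,500 (q = 3 of N = 7).
Shortfall ratios: (2100−500)/2100 = 0.7619; (2100−700)/2100 = 0.6667; (2100−1500)/2100 = 0.2857.
Raised to α = 3.0: 0.44228; 0.29630; 0.02332.
Sum = 0.761905; FGT(3.0) = 0.761905 / 7 = 0.1088.

0.1088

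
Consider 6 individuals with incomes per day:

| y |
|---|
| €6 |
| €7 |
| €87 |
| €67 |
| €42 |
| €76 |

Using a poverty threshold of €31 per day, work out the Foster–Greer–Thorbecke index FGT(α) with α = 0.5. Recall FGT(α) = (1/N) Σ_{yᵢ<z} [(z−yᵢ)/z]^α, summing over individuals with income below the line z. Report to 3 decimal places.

0.296

Below the line: €6, €7 (q = 2 of N = 6).
Gap ratios (z−y)/z: (31−6)/31 = 0.8065; (31−7)/31 = 0.7742.
Raised to α = 0.5: 0.89803; 0.87988.
Sum = 1.777909; FGT(0.5) = 1.777909 / 6 = 0.296.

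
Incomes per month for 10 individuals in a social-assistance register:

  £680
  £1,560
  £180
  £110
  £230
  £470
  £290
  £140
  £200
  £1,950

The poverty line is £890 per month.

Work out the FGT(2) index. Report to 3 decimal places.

Incomes under z: £110, £140, £180, £200, £230, £290, £470, £680 (q = 8 of N = 10).
Relative gaps: (890−110)/890 = 0.8764; (890−140)/890 = 0.8427; (890−180)/890 = 0.7978; (890−200)/890 = 0.7753; (890−230)/890 = 0.7416; (890−290)/890 = 0.6742; (890−470)/890 = 0.4719; (890−680)/890 = 0.2360.
Squared: 0.7681; 0.7101; 0.6364; 0.6011; 0.5499; 0.4545; 0.2227; 0.0557.
Sum = 3.998485; P₂ = 3.998485 / 10 = 0.400.

0.400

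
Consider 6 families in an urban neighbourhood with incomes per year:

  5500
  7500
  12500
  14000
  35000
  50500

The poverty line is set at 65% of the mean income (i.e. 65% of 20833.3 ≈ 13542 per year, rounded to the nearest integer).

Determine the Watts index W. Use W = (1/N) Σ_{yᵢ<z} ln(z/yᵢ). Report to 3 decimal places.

0.262

Poor units: 5500, 7500, 12500 (q = 3 of N = 6).
Log gaps: ln(13542/5500) = 0.9010; ln(13542/7500) = 0.5909; ln(13542/12500) = 0.0801.
W = 1.572008 / 6 = 0.262.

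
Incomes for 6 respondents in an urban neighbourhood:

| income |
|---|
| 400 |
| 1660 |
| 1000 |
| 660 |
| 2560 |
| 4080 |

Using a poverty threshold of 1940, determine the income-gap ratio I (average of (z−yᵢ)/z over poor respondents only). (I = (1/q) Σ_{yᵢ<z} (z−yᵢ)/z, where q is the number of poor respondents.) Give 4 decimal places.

Incomes under z: 400, 660, 1000, 1660 (q = 4 of N = 6).
Relative gaps: 0.7938, 0.6598, 0.4845, 0.1443; sum = 2.082474.
I averages over the q = 4 poor units only: 2.082474 / 4 = 0.5206.

0.5206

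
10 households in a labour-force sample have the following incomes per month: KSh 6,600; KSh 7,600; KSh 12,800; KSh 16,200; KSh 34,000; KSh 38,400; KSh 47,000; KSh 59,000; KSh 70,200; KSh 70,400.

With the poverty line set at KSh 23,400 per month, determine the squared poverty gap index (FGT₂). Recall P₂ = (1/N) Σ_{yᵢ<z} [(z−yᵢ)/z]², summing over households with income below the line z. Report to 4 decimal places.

Below the line: KSh 6,600, KSh 7,600, KSh 12,800, KSh 16,200 (q = 4 of N = 10).
Gap ratios (z−y)/z: (23400−6600)/23400 = 0.7179; (23400−7600)/23400 = 0.6752; (23400−12800)/23400 = 0.4530; (23400−16200)/23400 = 0.3077.
Squared: 0.5155; 0.4559; 0.2052; 0.0947.
Sum = 1.271240; P₂ = 1.271240 / 10 = 0.1271.

0.1271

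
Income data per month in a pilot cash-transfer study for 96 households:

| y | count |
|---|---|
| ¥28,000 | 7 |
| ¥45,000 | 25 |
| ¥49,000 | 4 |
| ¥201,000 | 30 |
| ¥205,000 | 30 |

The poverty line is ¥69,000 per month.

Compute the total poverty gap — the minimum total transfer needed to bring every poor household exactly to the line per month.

¥967,000

Poor units: 7×¥28,000, 25×¥45,000, 4×¥49,000 (q = 36 of N = 96).
Individual gaps: 7×(69000−28000) = 287000; 25×(69000−45000) = 600000; 4×(69000−49000) = 80000.
Aggregate gap = ¥967,000.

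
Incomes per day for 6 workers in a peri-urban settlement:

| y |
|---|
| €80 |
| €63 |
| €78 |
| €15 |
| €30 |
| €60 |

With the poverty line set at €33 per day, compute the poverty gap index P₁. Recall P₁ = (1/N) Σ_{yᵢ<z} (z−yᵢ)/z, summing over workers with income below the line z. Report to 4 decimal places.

Below the line: €15, €30 (q = 2 of N = 6).
Shortfall ratios: (33−15)/33 = 0.5455; (33−30)/33 = 0.0909.
Sum of shortfalls = 0.636364; P₁ averages over all N: 0.636364 / 6 = 0.1061.

0.1061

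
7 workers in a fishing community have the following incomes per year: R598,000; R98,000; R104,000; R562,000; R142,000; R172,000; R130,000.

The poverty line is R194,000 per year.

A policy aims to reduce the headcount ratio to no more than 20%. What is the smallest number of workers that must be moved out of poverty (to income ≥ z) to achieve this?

4

5 of the 7 workers are poor, so H = 5/7 = 0.714.
A headcount ratio of at most 20% allows at most ⌊0.20 × 7⌋ = 1 poor workers.
So at least 5 − 1 = 4 must be lifted.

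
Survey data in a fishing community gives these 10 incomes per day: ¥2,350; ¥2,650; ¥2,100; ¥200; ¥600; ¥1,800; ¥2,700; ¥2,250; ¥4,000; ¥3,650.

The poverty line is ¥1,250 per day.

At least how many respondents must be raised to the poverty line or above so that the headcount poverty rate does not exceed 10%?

1

Currently q = 2 of N = 10 are below the line (H = 0.200).
A headcount ratio of at most 10% allows at most ⌊0.10 × 10⌋ = 1 poor respondents.
So at least 2 − 1 = 1 must be lifted.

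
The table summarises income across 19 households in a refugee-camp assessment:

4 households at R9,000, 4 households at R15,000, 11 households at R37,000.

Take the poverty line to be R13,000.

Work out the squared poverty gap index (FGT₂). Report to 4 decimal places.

0.0199

Incomes under z: 4×R9,000 (q = 4 of N = 19).
Relative gaps: (13000−9000)/13000 = 0.3077 (×4).
Squared: 0.0947 (×4).
Sum = 0.378698; P₂ = 0.378698 / 19 = 0.0199.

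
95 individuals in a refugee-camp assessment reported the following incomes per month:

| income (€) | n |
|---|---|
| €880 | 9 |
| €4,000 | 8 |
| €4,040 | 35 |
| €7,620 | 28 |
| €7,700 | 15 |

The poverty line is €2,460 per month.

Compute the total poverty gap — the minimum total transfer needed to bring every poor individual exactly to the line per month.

€14,220

Below the line: 9×€880 (q = 9 of N = 95).
Individual gaps: 9×(2460−880) = 14220.
Aggregate gap = €14,220.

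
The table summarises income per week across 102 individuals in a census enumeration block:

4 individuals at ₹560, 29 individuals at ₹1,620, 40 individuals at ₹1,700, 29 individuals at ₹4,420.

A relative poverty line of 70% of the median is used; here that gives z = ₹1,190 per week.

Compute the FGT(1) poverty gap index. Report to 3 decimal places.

0.021

Below the line: 4×₹560 (q = 4 of N = 102).
Gap ratios (z−y)/z: (1190−560)/1190 = 0.5294 (×4).
Σ = 2.117647. Dividing by the full population N = 102 gives P₁ = 0.021.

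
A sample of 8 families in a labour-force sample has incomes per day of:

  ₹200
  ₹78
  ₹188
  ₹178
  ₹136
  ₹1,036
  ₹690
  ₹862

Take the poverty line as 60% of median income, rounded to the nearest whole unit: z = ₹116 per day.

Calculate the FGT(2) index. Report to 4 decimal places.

Below the line: ₹78 (q = 1 of N = 8).
Normalized shortfalls: (116−78)/116 = 0.3276.
Squared: 0.1073.
Sum = 0.107313; P₂ = 0.107313 / 8 = 0.0134.

0.0134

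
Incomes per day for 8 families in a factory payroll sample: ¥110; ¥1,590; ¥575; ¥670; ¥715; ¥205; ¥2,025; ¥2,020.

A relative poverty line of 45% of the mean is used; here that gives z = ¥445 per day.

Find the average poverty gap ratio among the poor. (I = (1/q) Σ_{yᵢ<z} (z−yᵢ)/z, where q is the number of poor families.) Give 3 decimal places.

Incomes under z: ¥110, ¥205 (q = 2 of N = 8).
Shortfall ratios (z−y)/z: 0.7528, 0.5393; sum = 1.292135.
I averages over the q = 2 poor units only: 1.292135 / 2 = 0.646.

0.646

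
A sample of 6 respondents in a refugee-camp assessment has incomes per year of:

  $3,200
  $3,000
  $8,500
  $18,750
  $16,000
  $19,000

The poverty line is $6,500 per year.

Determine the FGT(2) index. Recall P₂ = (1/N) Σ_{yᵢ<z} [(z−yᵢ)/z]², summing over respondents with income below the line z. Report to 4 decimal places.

0.0913

Incomes under z: $3,000, $3,200 (q = 2 of N = 6).
Gap ratios (z−y)/z: (6500−3000)/6500 = 0.5385; (6500−3200)/6500 = 0.5077.
Squared: 0.2899; 0.2578.
Sum = 0.547692; P₂ = 0.547692 / 6 = 0.0913.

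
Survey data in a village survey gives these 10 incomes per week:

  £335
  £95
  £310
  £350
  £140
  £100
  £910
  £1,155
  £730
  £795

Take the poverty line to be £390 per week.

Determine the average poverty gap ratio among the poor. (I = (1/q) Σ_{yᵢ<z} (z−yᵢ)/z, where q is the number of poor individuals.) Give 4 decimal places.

Below the line: £95, £100, £140, £310, £335, £350 (q = 6 of N = 10).
Shortfall ratios (z−y)/z: 0.7564, 0.7436, 0.6410, 0.2051, 0.1410, 0.1026; sum = 2.589744.
The income-gap ratio divides by q (the poor only): 2.589744 / 6 = 0.4316.

0.4316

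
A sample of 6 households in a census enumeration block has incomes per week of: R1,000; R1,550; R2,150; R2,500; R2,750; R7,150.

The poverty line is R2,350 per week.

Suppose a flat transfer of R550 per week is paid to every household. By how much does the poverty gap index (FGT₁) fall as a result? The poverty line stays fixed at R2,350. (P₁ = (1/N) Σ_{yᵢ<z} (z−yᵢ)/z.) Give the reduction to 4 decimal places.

0.0922

Before: below the line — R1,000, R1,550, R2,150; poverty gap index (FGT₁) = 0.166667.
After the R550 transfer: below the line — R1,550, R2,100; poverty gap index (FGT₁) = 0.074468.
Reduction = 0.166667 − 0.074468 = 0.0922.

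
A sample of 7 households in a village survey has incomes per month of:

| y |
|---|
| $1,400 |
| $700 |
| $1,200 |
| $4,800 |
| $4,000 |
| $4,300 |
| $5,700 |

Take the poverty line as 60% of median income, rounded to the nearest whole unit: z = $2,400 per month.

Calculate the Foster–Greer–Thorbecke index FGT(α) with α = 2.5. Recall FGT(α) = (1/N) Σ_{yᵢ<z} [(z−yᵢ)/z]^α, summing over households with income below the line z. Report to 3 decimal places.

Below the line: $700, $1,200, $1,400 (q = 3 of N = 7).
Relative gaps: (2400−700)/2400 = 0.7083; (2400−1200)/2400 = 0.5000; (2400−1400)/2400 = 0.4167.
Raised to α = 2.5: 0.42227; 0.17678; 0.11207.
Sum = 0.711116; FGT(2.5) = 0.711116 / 7 = 0.102.

0.102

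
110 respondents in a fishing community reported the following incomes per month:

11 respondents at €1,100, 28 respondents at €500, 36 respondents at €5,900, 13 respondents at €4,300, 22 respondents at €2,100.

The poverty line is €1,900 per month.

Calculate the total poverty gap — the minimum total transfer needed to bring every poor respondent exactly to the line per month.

€48,000

Incomes under z: 28×€500, 11×€1,100 (q = 39 of N = 110).
Individual gaps: 28×(1900−500) = 39200; 11×(1900−1100) = 8800.
Aggregate gap = €48,000.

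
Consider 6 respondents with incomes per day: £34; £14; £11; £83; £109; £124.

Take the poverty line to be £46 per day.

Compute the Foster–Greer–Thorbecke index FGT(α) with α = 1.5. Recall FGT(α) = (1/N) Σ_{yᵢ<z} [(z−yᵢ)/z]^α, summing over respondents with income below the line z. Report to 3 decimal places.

0.230

Below z: £11, £14, £34 (q = 3 of N = 6).
Gap ratios (z−y)/z: (46−11)/46 = 0.7609; (46−14)/46 = 0.6957; (46−34)/46 = 0.2609.
Raised to α = 1.5: 0.66369; 0.58021; 0.13324.
Sum = 1.377144; FGT(1.5) = 1.377144 / 6 = 0.230.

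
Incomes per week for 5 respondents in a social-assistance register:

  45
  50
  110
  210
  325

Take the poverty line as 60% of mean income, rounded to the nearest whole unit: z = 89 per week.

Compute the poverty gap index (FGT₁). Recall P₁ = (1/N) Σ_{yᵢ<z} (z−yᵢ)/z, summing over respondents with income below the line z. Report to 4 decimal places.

Below the line: 45, 50 (q = 2 of N = 5).
Shortfall ratios: (89−45)/89 = 0.4944; (89−50)/89 = 0.4382.
Σ = 0.932584. Dividing by the full population N = 5 gives P₁ = 0.1865.

0.1865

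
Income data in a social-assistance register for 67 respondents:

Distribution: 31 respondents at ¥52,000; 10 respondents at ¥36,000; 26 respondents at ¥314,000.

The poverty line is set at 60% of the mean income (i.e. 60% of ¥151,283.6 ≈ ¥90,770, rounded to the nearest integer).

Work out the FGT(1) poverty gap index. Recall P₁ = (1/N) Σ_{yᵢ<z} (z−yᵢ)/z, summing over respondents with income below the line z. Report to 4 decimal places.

0.2877

Below z: 10×¥36,000, 31×¥52,000 (q = 41 of N = 67).
Normalized shortfalls: (90770−36000)/90770 = 0.6034 (×10); (90770−52000)/90770 = 0.4271 (×31).
Sum of shortfalls = 19.274760; P₁ averages over all N: 19.274760 / 67 = 0.2877.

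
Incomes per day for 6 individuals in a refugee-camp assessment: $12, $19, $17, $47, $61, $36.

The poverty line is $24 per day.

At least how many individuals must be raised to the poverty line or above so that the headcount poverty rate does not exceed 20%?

2

Currently q = 3 of N = 6 are below the line (H = 0.500).
A headcount ratio of at most 20% allows at most ⌊0.20 × 6⌋ = 1 poor individuals.
So at least 3 − 1 = 2 must be lifted.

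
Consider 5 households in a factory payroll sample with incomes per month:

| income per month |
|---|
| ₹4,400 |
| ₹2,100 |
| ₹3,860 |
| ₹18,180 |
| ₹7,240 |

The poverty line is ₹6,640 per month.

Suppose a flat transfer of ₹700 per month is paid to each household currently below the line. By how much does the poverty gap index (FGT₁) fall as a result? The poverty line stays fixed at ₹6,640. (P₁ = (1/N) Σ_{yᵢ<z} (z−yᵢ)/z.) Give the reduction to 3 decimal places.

0.063

Before: below the line — ₹2,100, ₹3,860, ₹4,400; poverty gap index (FGT₁) = 0.28795.
After the ₹700 transfer: below the line — ₹2,800, ₹4,560, ₹5,100; poverty gap index (FGT₁) = 0.22470.
Reduction = 0.28795 − 0.22470 = 0.063.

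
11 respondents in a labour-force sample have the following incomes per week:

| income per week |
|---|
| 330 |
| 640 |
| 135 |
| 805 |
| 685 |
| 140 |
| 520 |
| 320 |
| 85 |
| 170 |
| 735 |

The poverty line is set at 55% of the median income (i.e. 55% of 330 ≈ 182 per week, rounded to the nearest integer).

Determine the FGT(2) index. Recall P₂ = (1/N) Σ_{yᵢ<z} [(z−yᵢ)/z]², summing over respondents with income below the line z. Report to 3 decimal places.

Incomes under z: 85, 135, 140, 170 (q = 4 of N = 11).
Relative gaps: (182−85)/182 = 0.5330; (182−135)/182 = 0.2582; (182−140)/182 = 0.2308; (182−170)/182 = 0.0659.
Squared: 0.2841; 0.0667; 0.0533; 0.0043.
Sum = 0.408344; P₂ = 0.408344 / 11 = 0.037.

0.037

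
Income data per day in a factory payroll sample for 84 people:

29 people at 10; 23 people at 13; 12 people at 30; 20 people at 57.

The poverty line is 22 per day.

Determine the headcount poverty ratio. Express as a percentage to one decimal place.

52 of the 84 people have income below 22.
H = 52/84 = 61.9%.

61.9%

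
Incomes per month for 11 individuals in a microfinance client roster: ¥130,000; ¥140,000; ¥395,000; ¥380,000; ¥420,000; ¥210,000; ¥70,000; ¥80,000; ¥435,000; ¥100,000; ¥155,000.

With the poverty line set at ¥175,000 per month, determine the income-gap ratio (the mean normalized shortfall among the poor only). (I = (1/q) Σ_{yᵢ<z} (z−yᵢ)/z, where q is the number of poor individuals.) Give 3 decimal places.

0.357

Below the line: ¥70,000, ¥80,000, ¥100,000, ¥130,000, ¥140,000, ¥155,000 (q = 6 of N = 11).
Relative gaps: 0.6000, 0.5429, 0.4286, 0.2571, 0.2000, 0.1143; sum = 2.142857.
The income-gap ratio divides by q (the poor only): 2.142857 / 6 = 0.357.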